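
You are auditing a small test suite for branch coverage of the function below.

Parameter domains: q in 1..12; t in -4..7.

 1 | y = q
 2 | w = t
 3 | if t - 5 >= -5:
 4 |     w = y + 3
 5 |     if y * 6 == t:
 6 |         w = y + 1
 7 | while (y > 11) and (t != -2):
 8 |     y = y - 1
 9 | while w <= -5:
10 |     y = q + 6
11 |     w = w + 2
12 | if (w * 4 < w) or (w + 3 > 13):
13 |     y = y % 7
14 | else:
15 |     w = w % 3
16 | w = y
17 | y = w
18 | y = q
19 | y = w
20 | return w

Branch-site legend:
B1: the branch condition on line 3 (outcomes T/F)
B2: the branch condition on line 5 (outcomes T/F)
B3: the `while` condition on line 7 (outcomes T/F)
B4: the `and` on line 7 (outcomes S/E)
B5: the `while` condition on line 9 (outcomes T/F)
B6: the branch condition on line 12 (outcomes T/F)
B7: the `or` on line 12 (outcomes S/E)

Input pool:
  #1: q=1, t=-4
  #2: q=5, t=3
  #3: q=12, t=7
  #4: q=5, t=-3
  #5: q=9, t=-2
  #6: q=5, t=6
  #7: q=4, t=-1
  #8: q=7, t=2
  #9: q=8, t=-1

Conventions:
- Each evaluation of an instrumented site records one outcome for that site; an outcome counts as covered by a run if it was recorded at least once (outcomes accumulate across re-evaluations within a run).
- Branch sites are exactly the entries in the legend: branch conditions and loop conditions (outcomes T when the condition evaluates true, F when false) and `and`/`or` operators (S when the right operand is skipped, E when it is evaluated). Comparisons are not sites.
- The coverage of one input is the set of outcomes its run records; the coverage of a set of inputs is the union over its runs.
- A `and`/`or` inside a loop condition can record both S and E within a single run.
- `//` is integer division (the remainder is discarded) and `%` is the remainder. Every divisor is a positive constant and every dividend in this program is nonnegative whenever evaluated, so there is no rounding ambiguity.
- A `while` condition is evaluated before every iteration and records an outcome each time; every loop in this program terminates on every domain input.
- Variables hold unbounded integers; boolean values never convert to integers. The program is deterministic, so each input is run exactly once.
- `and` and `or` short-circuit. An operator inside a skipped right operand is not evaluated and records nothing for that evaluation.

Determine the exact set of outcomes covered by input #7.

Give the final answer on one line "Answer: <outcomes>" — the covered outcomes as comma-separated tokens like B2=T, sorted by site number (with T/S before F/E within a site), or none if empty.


Tracing the run of input #7 (q=4, t=-1):
  B1->F, B4->S, B3->F, B5->F, B7->S, B6->T
distinct outcomes covered: B1=F, B3=F, B4=S, B5=F, B6=T, B7=S
Answer: B1=F, B3=F, B4=S, B5=F, B6=T, B7=S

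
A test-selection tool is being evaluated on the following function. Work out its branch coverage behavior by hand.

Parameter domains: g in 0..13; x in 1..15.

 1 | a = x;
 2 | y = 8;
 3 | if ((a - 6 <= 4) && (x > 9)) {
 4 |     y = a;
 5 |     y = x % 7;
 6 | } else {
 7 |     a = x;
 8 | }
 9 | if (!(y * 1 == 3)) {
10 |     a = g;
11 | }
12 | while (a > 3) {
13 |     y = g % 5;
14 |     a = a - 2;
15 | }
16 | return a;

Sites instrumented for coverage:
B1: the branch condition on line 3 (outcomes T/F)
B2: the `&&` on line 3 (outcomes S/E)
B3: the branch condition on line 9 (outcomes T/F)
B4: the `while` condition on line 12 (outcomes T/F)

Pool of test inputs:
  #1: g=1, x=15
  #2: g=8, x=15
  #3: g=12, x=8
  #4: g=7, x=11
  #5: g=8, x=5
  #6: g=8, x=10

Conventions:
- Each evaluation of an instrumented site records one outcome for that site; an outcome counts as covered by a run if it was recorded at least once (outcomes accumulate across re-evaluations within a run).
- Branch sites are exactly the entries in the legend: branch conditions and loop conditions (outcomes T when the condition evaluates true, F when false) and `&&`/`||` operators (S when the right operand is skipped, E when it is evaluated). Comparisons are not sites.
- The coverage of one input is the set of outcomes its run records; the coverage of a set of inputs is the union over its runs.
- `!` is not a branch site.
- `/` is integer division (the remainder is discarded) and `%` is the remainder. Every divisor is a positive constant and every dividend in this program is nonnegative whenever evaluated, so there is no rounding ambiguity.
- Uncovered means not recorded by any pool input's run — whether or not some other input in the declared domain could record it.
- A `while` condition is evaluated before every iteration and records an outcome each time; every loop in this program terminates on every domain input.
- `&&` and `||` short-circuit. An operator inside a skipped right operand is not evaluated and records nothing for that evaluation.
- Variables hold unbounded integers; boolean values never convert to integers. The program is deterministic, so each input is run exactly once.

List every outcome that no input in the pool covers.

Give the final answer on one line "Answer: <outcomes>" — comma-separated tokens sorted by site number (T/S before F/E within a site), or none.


input #1, g=1, x=15: events B2->S, B1->F, B3->T, B4->F; outcomes B1=F, B2=S, B3=T, B4=F
input #2, g=8, x=15: events B2->S, B1->F, B3->T, B4->T, B4->T, B4->T, B4->F; outcomes B1=F, B2=S, B3=T, B4=T, B4=F
input #3, g=12, x=8: events B2->E, B1->F, B3->T, B4->T, B4->T, B4->T, B4->T, B4->T, B4->F; outcomes B1=F, B2=E, B3=T, B4=T, B4=F
input #4, g=7, x=11: events B2->S, B1->F, B3->T, B4->T, B4->T, B4->F; outcomes B1=F, B2=S, B3=T, B4=T, B4=F
input #5, g=8, x=5: events B2->E, B1->F, B3->T, B4->T, B4->T, B4->T, B4->F; outcomes B1=F, B2=E, B3=T, B4=T, B4=F
input #6, g=8, x=10: events B2->E, B1->T, B3->F, B4->T, B4->T, B4->T, B4->T, B4->F; outcomes B1=T, B2=E, B3=F, B4=T, B4=F
union over the pool: B1=T, B1=F, B2=S, B2=E, B3=T, B3=F, B4=T, B4=F
uncovered (0 of 8): none
Answer: none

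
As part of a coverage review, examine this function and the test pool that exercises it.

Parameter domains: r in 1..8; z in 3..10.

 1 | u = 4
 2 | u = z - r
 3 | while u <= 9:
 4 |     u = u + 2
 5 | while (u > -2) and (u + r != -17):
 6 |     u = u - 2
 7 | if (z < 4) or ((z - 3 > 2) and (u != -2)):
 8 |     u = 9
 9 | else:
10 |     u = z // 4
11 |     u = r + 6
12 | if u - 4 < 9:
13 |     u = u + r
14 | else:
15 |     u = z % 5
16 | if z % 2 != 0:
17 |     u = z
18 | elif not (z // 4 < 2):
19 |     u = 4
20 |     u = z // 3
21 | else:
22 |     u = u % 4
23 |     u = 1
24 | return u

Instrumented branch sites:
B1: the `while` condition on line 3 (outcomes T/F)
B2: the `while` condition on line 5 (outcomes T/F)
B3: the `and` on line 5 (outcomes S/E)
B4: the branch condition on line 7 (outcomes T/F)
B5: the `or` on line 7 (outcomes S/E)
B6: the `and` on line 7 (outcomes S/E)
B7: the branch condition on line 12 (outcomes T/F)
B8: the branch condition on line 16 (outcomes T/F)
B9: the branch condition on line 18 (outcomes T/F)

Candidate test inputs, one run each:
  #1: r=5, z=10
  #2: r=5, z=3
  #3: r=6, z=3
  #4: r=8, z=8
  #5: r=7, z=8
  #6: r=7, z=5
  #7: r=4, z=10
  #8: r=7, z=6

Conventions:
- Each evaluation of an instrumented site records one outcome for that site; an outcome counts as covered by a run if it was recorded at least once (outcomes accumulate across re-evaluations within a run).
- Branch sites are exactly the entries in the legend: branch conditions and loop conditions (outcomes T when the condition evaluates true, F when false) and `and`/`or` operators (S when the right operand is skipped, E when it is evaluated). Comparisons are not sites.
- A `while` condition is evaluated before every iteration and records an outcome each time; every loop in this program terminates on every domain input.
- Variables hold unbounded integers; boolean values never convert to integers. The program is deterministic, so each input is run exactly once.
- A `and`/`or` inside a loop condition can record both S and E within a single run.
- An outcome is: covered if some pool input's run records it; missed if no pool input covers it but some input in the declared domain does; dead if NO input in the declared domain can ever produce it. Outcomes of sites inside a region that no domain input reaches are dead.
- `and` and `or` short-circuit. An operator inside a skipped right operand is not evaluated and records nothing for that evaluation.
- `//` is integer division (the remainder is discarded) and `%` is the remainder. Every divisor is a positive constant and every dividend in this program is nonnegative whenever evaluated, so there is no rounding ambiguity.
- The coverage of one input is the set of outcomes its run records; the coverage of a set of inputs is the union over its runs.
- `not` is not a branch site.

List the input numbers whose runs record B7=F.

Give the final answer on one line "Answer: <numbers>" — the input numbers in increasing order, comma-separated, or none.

input #1 (r=5, z=10): does not produce B7=F
input #2 (r=5, z=3): does not produce B7=F
input #3 (r=6, z=3): does not produce B7=F
input #4 (r=8, z=8): produces B7=F
input #5 (r=7, z=8): does not produce B7=F
input #6 (r=7, z=5): produces B7=F
input #7 (r=4, z=10): does not produce B7=F
input #8 (r=7, z=6): does not produce B7=F

Answer: 4, 6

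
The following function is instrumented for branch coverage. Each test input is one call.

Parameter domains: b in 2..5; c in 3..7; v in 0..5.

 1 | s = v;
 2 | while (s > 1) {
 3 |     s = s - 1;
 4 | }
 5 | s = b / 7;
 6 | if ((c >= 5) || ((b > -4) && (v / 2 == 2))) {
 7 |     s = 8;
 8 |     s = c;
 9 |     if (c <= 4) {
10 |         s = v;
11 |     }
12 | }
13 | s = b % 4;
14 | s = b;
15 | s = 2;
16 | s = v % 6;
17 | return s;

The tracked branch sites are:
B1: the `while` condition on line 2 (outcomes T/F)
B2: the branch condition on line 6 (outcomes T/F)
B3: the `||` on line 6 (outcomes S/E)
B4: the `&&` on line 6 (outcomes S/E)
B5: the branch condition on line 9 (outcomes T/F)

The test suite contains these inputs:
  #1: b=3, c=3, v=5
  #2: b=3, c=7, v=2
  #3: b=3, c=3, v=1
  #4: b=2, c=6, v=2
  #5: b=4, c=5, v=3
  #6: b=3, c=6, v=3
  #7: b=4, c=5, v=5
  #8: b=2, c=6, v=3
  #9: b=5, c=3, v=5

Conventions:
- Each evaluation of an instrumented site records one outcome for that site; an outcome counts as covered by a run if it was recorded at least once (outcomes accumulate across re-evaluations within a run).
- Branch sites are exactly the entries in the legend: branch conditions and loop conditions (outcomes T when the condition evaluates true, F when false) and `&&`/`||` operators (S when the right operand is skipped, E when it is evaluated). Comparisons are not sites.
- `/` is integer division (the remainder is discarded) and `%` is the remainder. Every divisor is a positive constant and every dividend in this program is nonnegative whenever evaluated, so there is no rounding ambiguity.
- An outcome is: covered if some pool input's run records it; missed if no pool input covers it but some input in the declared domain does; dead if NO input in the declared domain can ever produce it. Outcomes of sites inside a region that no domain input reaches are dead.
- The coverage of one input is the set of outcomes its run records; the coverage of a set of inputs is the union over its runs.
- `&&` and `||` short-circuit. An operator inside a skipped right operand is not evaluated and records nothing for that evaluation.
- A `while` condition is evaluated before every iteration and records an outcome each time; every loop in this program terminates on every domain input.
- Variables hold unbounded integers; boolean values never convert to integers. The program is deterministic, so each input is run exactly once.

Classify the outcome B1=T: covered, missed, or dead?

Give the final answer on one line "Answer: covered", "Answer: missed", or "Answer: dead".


B1=T is recorded by pool input(s) 1, 2, 4, 5, 6, 7, 8, 9 -> covered
Answer: covered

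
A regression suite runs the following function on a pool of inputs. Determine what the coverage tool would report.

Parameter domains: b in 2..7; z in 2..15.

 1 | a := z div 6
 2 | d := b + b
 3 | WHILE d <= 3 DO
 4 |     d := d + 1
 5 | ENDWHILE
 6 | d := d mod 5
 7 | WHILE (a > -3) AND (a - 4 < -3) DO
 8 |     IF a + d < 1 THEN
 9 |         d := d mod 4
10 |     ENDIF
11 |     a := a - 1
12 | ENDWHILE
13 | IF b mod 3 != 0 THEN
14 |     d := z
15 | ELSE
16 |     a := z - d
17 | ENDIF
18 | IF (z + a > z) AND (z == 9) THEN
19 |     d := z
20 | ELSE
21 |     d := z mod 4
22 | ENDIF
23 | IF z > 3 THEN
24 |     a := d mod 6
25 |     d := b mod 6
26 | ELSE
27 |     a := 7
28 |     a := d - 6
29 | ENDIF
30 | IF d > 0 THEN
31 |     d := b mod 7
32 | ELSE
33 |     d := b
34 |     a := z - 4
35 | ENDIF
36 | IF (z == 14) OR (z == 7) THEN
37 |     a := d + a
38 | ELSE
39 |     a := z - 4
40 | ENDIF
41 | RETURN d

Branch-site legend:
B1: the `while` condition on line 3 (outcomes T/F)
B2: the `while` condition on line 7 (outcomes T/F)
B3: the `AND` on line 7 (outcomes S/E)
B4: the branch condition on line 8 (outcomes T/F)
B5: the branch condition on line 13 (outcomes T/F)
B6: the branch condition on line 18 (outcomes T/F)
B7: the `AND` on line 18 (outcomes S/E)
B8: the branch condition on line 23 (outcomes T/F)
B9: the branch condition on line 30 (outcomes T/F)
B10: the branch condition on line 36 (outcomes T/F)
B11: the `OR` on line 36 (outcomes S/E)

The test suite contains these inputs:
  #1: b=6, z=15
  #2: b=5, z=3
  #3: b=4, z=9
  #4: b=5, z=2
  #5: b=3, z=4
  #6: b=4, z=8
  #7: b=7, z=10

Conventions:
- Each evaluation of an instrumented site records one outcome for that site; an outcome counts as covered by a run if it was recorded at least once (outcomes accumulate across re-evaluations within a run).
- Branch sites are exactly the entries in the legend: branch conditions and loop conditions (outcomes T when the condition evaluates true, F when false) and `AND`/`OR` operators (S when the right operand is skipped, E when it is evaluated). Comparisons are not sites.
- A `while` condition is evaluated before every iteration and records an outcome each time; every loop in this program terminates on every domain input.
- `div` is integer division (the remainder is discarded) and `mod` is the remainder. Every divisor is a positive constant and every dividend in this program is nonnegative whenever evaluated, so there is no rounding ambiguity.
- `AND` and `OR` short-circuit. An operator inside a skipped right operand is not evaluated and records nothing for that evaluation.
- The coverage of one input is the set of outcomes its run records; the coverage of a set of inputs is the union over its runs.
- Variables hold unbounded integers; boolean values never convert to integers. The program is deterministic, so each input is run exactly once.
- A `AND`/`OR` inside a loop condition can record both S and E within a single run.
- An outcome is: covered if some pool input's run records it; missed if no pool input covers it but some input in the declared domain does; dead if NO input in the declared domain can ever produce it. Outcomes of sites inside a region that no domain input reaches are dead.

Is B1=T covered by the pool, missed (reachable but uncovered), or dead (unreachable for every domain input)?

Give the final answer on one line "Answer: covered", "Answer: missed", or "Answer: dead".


no pool input records B1=T
checking all 84 inputs in the declared domain: B1=T is never recorded -> dead
Answer: dead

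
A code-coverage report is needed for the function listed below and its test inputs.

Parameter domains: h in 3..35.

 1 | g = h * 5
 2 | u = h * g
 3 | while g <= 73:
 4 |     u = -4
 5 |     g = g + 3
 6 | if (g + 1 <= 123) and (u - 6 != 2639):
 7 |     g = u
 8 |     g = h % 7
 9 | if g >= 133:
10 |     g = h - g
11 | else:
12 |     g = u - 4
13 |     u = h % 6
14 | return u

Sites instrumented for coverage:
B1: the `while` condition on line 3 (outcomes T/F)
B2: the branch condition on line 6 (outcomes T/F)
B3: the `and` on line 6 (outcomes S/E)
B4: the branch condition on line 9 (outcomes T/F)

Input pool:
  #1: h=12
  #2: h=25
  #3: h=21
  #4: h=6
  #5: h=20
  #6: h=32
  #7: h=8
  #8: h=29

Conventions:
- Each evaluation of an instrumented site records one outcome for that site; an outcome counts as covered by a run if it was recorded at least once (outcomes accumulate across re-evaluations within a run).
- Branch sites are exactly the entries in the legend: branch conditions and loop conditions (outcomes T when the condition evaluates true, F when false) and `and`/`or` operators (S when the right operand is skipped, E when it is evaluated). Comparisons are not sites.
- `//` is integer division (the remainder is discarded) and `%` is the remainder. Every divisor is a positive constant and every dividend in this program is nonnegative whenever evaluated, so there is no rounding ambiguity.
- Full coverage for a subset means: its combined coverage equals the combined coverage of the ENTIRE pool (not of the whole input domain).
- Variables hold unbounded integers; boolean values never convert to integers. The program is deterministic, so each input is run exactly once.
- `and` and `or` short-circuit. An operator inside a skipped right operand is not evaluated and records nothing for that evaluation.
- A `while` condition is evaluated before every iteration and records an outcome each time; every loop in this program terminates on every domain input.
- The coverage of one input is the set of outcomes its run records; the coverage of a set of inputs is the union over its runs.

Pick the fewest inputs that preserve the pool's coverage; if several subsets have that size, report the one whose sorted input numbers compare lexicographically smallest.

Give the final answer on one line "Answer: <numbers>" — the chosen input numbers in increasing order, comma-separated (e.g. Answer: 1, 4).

input #1, h=12: events B1->T, B1->T, B1->T, B1->T, B1->T, B1->F, B3->E, B2->T, B4->F; outcomes B1=T, B1=F, B2=T, B3=E, B4=F
input #2, h=25: events B1->F, B3->S, B2->F, B4->F; outcomes B1=F, B2=F, B3=S, B4=F
input #3, h=21: events B1->F, B3->E, B2->T, B4->F; outcomes B1=F, B2=T, B3=E, B4=F
input #4, h=6: events B1->T, B1->T, B1->T, B1->T, B1->T, B1->T, B1->T, B1->T, B1->T, B1->T, B1->T, B1->T, B1->T, B1->T, ...; outcomes B1=T, B1=F, B2=T, B3=E, B4=F
input #5, h=20: events B1->F, B3->E, B2->T, B4->F; outcomes B1=F, B2=T, B3=E, B4=F
input #6, h=32: events B1->F, B3->S, B2->F, B4->T; outcomes B1=F, B2=F, B3=S, B4=T
input #7, h=8: events B1->T, B1->T, B1->T, B1->T, B1->T, B1->T, B1->T, B1->T, B1->T, B1->T, B1->T, B1->T, B1->F, B3->E, ...; outcomes B1=T, B1=F, B2=T, B3=E, B4=F
input #8, h=29: events B1->F, B3->S, B2->F, B4->T; outcomes B1=F, B2=F, B3=S, B4=T
pool-wide coverage (8 outcomes): B1=T, B1=F, B2=T, B2=F, B3=S, B3=E, B4=T, B4=F
size 1 is not enough: best union over all size-1 subsets is 5/8
inputs {1, 6} (size 2) cover everything; no size-2 subset with a lexicographically smaller index list covers all 8

Answer: 1, 6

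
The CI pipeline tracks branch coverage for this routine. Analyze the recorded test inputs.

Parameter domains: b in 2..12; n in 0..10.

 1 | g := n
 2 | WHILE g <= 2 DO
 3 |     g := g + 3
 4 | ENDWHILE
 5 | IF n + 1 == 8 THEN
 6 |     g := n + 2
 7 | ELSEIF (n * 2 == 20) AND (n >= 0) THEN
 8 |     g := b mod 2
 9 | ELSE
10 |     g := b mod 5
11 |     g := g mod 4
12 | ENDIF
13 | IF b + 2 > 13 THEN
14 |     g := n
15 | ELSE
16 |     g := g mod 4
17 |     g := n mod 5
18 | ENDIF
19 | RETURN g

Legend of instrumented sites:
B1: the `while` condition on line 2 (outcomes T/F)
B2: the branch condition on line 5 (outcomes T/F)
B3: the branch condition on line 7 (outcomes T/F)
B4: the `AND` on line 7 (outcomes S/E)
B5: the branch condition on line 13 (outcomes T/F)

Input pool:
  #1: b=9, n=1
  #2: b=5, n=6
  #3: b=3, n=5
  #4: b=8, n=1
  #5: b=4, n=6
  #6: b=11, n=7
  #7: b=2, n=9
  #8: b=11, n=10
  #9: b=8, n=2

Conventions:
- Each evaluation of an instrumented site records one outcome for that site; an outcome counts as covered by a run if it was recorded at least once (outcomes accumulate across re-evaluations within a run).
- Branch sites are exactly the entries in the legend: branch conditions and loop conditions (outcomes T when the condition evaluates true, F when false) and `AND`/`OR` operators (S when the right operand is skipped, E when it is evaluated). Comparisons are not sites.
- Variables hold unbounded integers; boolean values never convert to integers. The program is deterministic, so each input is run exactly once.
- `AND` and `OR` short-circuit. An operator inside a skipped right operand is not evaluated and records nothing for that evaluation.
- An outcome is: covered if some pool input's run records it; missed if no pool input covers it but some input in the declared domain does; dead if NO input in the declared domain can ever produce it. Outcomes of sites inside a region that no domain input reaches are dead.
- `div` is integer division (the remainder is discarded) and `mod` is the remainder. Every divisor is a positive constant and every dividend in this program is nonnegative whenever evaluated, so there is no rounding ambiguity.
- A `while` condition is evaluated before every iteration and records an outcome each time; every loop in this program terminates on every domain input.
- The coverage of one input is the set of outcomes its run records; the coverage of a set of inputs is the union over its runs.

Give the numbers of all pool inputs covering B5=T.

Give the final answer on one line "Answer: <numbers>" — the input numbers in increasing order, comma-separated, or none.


input #1 (b=9, n=1): does not record B5=T
input #2 (b=5, n=6): does not record B5=T
input #3 (b=3, n=5): does not record B5=T
input #4 (b=8, n=1): does not record B5=T
input #5 (b=4, n=6): does not record B5=T
input #6 (b=11, n=7): does not record B5=T
input #7 (b=2, n=9): does not record B5=T
input #8 (b=11, n=10): does not record B5=T
input #9 (b=8, n=2): does not record B5=T
Answer: none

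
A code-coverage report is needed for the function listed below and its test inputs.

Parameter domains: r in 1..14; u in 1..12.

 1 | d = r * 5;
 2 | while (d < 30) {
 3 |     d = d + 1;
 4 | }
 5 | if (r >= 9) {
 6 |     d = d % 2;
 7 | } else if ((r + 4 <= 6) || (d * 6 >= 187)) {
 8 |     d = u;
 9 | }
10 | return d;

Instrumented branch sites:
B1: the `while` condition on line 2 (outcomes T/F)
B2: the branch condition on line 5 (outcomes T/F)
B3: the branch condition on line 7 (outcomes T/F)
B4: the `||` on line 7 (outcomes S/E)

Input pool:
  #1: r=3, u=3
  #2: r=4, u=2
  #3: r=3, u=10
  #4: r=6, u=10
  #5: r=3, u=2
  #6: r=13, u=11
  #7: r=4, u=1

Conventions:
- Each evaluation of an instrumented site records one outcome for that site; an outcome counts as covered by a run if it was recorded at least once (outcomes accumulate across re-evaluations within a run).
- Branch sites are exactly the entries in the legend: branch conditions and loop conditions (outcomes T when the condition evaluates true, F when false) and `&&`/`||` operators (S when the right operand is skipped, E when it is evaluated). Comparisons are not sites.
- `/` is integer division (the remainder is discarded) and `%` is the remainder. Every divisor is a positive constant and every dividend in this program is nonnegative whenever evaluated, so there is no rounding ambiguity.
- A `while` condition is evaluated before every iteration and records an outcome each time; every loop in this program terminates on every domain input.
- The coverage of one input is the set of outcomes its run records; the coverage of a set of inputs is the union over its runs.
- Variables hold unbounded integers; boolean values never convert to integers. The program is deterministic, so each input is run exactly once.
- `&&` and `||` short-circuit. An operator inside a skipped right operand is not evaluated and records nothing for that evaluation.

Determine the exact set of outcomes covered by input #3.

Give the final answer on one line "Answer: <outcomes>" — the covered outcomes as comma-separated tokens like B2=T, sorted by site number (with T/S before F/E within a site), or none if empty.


Event log for input #3 (r=3, u=10):
  B1->T, B1->T, B1->T, B1->T, B1->T, B1->T, B1->T, B1->T, B1->T, B1->T
  B1->T, B1->T, B1->T, B1->T, B1->T, B1->F, B2->F, B4->E, B3->F
deduplicating events, the covered set is: B1=T, B1=F, B2=F, B3=F, B4=E
Answer: B1=T, B1=F, B2=F, B3=F, B4=E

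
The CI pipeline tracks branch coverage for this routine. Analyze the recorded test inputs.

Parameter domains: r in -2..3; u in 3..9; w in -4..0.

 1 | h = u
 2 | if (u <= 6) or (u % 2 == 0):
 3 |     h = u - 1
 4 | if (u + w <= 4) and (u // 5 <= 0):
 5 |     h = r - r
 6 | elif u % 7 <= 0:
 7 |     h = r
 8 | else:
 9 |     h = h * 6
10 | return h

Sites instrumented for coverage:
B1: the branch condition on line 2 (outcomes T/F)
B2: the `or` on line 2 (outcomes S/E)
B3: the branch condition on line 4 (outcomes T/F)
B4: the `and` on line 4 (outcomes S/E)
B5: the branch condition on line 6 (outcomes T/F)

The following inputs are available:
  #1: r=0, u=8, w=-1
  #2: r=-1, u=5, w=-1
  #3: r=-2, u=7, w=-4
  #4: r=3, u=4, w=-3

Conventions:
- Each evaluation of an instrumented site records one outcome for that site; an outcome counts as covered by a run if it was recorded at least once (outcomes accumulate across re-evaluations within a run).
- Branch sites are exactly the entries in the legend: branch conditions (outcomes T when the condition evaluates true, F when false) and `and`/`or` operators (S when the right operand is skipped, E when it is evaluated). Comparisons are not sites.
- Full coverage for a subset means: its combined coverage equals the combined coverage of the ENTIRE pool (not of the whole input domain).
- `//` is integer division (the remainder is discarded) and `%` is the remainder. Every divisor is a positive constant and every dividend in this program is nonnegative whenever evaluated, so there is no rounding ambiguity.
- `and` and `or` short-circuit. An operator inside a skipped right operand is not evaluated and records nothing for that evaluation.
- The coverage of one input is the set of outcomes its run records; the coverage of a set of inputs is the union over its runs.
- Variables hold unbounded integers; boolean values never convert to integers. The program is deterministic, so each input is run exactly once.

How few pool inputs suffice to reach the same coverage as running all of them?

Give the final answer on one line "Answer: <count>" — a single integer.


#1 (r=0, u=8, w=-1) -> covered: B1=T, B2=E, B3=F, B4=S, B5=F
#2 (r=-1, u=5, w=-1) -> covered: B1=T, B2=S, B3=F, B4=E, B5=F
#3 (r=-2, u=7, w=-4) -> covered: B1=F, B2=E, B3=F, B4=E, B5=T
#4 (r=3, u=4, w=-3) -> covered: B1=T, B2=S, B3=T, B4=E
pool-wide coverage (10 outcomes): B1=T, B1=F, B2=S, B2=E, B3=T, B3=F, B4=S, B4=E, B5=T, B5=F
no size-1 subset reaches all 10 outcomes (best union: 5/10)
no size-2 subset reaches all 10 outcomes (best union: 8/10)
at size 3, {1, 3, 4} reaches all 10 outcomes; every lexicographically earlier size-3 subset fails
Answer: 3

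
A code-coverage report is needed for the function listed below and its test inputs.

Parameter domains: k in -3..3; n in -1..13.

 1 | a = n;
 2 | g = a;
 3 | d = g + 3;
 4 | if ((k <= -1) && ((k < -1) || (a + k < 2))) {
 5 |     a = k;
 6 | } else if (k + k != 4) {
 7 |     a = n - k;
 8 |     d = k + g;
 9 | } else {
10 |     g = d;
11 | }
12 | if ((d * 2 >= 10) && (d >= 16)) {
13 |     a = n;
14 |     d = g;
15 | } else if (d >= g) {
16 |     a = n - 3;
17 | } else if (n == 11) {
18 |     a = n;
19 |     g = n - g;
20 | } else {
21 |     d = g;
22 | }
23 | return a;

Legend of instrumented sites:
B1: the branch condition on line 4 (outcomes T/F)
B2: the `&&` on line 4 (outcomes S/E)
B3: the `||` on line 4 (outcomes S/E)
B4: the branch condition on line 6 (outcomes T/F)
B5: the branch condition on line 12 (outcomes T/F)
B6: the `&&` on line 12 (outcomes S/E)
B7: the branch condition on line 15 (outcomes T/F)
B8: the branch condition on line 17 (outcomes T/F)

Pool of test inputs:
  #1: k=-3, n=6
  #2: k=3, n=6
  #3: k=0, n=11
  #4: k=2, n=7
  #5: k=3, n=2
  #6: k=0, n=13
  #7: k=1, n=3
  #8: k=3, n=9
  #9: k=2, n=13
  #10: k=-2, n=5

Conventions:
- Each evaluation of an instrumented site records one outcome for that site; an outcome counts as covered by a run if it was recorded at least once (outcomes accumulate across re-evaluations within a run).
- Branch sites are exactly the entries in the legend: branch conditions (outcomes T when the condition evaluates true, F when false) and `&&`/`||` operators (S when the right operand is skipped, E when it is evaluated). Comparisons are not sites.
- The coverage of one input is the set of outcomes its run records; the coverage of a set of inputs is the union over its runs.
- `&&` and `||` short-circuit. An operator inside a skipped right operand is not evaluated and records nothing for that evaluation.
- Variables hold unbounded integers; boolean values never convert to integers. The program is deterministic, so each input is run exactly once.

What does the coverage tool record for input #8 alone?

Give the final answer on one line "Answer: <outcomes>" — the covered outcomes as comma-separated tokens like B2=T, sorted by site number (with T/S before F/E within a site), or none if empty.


Simulating input #8 (k=3, n=9) step by step:
  B2->S, B1->F, B4->T, B6->E, B5->F, B7->T
as a set, this run covers: B1=F, B2=S, B4=T, B5=F, B6=E, B7=T
Answer: B1=F, B2=S, B4=T, B5=F, B6=E, B7=T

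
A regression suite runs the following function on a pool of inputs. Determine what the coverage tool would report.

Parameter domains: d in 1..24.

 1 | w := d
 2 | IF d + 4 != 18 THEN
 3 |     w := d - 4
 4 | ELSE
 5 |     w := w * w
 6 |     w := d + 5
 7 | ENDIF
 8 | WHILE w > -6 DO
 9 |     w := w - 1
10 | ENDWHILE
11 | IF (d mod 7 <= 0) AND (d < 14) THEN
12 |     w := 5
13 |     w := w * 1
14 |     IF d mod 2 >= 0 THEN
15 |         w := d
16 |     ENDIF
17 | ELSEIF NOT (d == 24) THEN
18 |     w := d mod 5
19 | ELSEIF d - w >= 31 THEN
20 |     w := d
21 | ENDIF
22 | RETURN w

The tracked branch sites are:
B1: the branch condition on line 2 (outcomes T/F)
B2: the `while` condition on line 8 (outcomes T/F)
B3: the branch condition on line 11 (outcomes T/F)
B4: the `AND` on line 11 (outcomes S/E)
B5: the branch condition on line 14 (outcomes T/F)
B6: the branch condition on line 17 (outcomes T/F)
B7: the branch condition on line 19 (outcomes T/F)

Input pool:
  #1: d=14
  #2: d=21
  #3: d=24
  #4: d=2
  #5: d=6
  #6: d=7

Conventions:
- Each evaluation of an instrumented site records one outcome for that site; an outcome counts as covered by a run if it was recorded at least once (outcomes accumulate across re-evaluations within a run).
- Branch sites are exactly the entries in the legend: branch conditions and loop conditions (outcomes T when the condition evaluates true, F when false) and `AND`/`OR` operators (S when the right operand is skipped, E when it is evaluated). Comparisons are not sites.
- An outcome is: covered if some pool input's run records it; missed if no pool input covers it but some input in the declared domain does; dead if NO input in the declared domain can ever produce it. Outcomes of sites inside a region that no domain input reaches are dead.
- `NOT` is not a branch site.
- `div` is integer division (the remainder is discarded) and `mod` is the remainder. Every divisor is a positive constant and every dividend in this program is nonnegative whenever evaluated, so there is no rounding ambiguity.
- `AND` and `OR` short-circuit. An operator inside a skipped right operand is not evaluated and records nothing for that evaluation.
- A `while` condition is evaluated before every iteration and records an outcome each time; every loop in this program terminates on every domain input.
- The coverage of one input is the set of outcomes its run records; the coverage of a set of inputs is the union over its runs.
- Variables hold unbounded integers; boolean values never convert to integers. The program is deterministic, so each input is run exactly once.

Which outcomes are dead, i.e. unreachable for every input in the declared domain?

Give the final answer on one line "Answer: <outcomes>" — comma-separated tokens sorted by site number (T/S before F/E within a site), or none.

running all 24 domain inputs and tallying outcomes:
  B5=F: no domain input ever produces it -> dead
  B7=T: no domain input ever produces it -> dead
  reachable outcomes have witnesses, e.g. B1=T (e.g. d=1), B1=F (e.g. d=14), B2=T (e.g. d=1), B2=F (e.g. d=1)

Answer: B5=F, B7=T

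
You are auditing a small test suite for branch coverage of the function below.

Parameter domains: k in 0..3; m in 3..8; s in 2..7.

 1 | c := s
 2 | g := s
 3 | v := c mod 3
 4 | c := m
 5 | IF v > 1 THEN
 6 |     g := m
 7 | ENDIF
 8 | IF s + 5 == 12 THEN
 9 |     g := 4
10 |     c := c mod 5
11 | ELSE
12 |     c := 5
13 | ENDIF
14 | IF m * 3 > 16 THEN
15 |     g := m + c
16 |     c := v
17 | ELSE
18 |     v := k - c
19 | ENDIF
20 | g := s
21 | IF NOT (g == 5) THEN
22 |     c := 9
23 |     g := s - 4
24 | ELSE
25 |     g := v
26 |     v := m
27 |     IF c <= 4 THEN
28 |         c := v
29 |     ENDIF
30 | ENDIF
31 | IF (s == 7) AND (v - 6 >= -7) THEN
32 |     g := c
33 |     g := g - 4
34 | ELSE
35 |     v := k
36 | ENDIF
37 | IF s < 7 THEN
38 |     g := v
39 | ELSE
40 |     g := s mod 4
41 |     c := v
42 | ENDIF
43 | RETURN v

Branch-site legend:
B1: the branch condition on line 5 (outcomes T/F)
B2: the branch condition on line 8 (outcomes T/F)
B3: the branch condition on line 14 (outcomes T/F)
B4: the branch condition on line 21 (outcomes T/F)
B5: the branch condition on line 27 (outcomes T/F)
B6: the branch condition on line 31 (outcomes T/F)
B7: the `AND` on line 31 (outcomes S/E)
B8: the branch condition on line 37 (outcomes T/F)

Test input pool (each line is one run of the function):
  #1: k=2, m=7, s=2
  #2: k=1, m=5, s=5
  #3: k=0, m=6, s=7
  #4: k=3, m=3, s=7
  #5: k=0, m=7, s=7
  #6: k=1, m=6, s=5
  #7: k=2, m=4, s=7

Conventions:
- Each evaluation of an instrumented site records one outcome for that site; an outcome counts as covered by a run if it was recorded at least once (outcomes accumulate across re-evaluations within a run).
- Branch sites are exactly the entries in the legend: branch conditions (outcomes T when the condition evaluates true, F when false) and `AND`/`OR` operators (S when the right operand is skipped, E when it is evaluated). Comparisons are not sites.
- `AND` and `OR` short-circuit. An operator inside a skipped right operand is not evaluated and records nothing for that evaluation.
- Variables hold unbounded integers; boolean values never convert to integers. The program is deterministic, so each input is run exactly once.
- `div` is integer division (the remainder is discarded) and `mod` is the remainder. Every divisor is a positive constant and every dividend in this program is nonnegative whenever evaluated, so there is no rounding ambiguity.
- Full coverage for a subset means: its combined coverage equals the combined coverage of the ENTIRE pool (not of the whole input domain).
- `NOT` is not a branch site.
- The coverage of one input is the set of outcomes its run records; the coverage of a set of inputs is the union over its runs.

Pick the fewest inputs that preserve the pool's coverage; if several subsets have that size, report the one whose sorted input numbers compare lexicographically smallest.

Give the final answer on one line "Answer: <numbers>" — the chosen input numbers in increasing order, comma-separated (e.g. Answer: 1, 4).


run #1 (k=2, m=7, s=2) runs B1->T, B2->F, B3->T, B4->T, B7->S, B6->F, B8->T; records B1=T, B2=F, B3=T, B4=T, B6=F, B7=S, B8=T
run #2 (k=1, m=5, s=5) runs B1->T, B2->F, B3->F, B4->F, B5->F, B7->S, B6->F, B8->T; records B1=T, B2=F, B3=F, B4=F, B5=F, B6=F, B7=S, B8=T
run #3 (k=0, m=6, s=7) runs B1->F, B2->T, B3->T, B4->T, B7->E, B6->T, B8->F; records B1=F, B2=T, B3=T, B4=T, B6=T, B7=E, B8=F
run #4 (k=3, m=3, s=7) runs B1->F, B2->T, B3->F, B4->T, B7->E, B6->T, B8->F; records B1=F, B2=T, B3=F, B4=T, B6=T, B7=E, B8=F
run #5 (k=0, m=7, s=7) runs B1->F, B2->T, B3->T, B4->T, B7->E, B6->T, B8->F; records B1=F, B2=T, B3=T, B4=T, B6=T, B7=E, B8=F
run #6 (k=1, m=6, s=5) runs B1->T, B2->F, B3->T, B4->F, B5->T, B7->S, B6->F, B8->T; records B1=T, B2=F, B3=T, B4=F, B5=T, B6=F, B7=S, B8=T
run #7 (k=2, m=4, s=7) runs B1->F, B2->T, B3->F, B4->T, B7->E, B6->F, B8->F; records B1=F, B2=T, B3=F, B4=T, B6=F, B7=E, B8=F
pool-wide coverage (16 outcomes): B1=T, B1=F, B2=T, B2=F, B3=T, B3=F, B4=T, B4=F, B5=T, B5=F, B6=T, B6=F, B7=S, B7=E, B8=T, B8=F
no size-1 subset reaches all 16 outcomes (best union: 8/16)
no size-2 subset reaches all 16 outcomes (best union: 15/16)
inputs {2, 3, 6} (size 3) cover everything; no size-3 subset with a lexicographically smaller index list covers all 16
Answer: 2, 3, 6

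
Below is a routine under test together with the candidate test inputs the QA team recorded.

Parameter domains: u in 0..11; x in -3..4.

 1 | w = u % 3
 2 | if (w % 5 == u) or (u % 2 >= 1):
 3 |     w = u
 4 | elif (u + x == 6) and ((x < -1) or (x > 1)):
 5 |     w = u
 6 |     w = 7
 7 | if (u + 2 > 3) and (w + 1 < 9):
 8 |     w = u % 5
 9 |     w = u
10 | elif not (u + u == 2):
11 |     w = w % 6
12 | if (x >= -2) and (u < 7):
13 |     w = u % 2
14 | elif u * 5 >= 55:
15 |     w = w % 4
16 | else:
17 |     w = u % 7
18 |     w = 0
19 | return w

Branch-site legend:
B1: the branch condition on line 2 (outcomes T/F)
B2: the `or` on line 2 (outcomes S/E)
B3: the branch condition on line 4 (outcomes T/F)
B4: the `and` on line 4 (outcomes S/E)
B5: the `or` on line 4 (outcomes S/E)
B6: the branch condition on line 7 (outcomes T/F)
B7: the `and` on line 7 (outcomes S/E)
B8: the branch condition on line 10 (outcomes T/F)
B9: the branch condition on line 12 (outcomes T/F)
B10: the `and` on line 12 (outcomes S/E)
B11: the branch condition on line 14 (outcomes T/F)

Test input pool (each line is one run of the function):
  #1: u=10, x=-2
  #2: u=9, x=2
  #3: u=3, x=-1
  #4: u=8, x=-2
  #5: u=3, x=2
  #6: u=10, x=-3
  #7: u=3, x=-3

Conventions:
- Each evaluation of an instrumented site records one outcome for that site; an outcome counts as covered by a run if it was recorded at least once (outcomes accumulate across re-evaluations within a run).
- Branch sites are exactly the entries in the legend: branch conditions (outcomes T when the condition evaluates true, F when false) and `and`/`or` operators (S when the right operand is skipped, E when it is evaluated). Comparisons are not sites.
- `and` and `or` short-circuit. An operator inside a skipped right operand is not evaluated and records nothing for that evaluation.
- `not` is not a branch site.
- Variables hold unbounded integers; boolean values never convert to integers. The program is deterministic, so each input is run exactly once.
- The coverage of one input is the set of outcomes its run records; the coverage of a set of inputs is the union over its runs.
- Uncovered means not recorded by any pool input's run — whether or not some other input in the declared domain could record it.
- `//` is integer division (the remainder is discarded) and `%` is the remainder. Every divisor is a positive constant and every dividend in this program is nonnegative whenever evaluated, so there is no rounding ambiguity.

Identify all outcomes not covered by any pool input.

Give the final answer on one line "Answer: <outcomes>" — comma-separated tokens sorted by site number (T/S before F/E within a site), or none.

run #1 (u=10, x=-2) records B1=F, B2=E, B3=F, B4=S, B6=T, B7=E, B9=F, B10=E, B11=F
run #2 (u=9, x=2) records B1=T, B2=E, B6=F, B7=E, B8=T, B9=F, B10=E, B11=F
run #3 (u=3, x=-1) records B1=T, B2=E, B6=T, B7=E, B9=T, B10=E
run #4 (u=8, x=-2) records B1=F, B2=E, B3=T, B4=E, B5=S, B6=T, B7=E, B9=F, B10=E, B11=F
run #5 (u=3, x=2) records B1=T, B2=E, B6=T, B7=E, B9=T, B10=E
run #6 (u=10, x=-3) records B1=F, B2=E, B3=F, B4=S, B6=T, B7=E, B9=F, B10=S, B11=F
run #7 (u=3, x=-3) records B1=T, B2=E, B6=T, B7=E, B9=F, B10=S, B11=F
union over the pool: B1=T, B1=F, B2=E, B3=T, B3=F, B4=S, B4=E, B5=S, B6=T, B6=F, B7=E, B8=T, B9=T, B9=F, B10=S, B10=E, B11=F
uncovered (5 of 22): B2=S, B5=E, B7=S, B8=F, B11=T

Answer: B2=S, B5=E, B7=S, B8=F, B11=T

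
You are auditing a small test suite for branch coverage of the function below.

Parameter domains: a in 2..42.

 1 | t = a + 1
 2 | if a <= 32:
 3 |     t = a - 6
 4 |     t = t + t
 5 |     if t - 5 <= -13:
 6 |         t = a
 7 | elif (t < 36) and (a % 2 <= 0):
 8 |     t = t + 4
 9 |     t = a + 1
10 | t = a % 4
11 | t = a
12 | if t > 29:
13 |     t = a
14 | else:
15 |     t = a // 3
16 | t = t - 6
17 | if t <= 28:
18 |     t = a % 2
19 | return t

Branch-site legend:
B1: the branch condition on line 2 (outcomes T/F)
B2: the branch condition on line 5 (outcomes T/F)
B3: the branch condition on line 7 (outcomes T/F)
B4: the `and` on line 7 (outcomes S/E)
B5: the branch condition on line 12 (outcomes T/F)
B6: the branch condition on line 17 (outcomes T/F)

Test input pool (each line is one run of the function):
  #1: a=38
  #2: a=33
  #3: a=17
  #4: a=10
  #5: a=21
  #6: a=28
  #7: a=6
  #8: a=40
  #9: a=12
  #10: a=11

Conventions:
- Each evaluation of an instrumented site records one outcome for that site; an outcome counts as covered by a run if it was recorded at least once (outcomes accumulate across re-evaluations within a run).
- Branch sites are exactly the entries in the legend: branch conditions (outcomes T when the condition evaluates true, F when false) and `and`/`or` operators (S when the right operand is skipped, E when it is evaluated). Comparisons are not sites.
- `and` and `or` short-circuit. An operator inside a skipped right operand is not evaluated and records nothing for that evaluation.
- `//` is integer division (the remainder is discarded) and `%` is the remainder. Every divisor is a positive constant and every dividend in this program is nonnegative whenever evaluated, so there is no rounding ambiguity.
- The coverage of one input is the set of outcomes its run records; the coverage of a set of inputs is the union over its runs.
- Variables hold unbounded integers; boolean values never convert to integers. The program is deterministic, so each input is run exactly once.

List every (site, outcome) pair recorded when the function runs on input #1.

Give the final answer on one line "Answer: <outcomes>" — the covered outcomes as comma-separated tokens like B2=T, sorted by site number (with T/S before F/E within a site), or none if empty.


Simulating input #1 (a=38) step by step:
  B1->F, B4->S, B3->F, B5->T, B6->F
as a set, this run covers: B1=F, B3=F, B4=S, B5=T, B6=F
Answer: B1=F, B3=F, B4=S, B5=T, B6=F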